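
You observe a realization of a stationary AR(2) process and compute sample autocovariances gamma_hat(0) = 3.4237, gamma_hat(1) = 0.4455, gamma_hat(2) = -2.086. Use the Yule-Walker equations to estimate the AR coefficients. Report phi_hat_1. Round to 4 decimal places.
\hat\phi_{1} = 0.2130

The Yule-Walker equations for an AR(p) process read, in matrix form,
  Gamma_p phi = r_p,   with   (Gamma_p)_{ij} = gamma(|i - j|),
                       (r_p)_i = gamma(i),   i,j = 1..p.
Substitute the sample gammas (Toeplitz matrix and right-hand side of size 2):
  Gamma_p = [[3.4237, 0.4455], [0.4455, 3.4237]]
  r_p     = [0.4455, -2.086]
Written out:
  3.4237 phi_1 + 0.4455 phi_2 = 0.4455
  0.4455 phi_1 + 3.4237 phi_2 = -2.086
Solve by Cramer's rule:
  det = gamma(0)^2 - gamma(1)^2 = (3.4237)^2 - (0.4455)^2 = 11.72172169 - 0.19847025 = 11.52325144
  phi_hat_1 = [gamma(1) gamma(0) - gamma(1) gamma(2)] / det = [(0.4455)(3.4237) - (0.4455)(-2.086)] / 11.52325144 = 2.45457135 / 11.52325144 = 0.213
  phi_hat_2 = [gamma(0) gamma(2) - gamma(1)^2] / det = [(3.4237)(-2.086) - (0.4455)^2] / 11.52325144 = -7.34030845 / 11.52325144 = -0.637
So phi_hat = [0.2130, -0.6370].
Therefore phi_hat_1 = 0.2130.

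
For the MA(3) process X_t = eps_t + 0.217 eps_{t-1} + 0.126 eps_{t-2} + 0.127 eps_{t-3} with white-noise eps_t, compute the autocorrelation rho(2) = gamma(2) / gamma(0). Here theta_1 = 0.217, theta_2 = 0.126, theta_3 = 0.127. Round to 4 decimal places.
\rho(2) = 0.1423

For an MA(q) process with theta_0 = 1, the autocovariance is
  gamma(k) = sigma^2 * sum_{i=0..q-k} theta_i * theta_{i+k},
and rho(k) = gamma(k) / gamma(0). Sigma^2 cancels.
  numerator   = (1)*(0.126) + (0.217)*(0.127) = 0.153559.
  denominator = (1)^2 + (0.217)^2 + (0.126)^2 + (0.127)^2 = 1.079094.
  rho(2) = 0.153559 / 1.079094 = 0.1423.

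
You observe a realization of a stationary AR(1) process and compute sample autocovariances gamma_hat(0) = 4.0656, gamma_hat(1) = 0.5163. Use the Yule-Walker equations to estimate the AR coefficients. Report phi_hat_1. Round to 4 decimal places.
\hat\phi_{1} = 0.1270

The Yule-Walker equations for an AR(p) process read, in matrix form,
  Gamma_p phi = r_p,   with   (Gamma_p)_{ij} = gamma(|i - j|),
                       (r_p)_i = gamma(i),   i,j = 1..p.
Substitute the sample gammas (Toeplitz matrix and right-hand side of size 1):
  Gamma_p = [[4.0656]]
  r_p     = [0.5163]
With p = 1 this is the single equation gamma(0) phi_1 = gamma(1):
  phi_hat_1 = gamma(1) / gamma(0) = 0.5163 / 4.0656 = 0.1270.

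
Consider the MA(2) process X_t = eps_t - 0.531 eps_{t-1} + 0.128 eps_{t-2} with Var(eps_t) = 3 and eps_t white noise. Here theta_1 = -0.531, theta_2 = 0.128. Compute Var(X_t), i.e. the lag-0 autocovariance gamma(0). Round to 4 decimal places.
\gamma(0) = 3.8950

For an MA(q) process X_t = eps_t + sum_i theta_i eps_{t-i} with
Var(eps_t) = sigma^2, the variance is
  gamma(0) = sigma^2 * (1 + sum_i theta_i^2).
  sum_i theta_i^2 = (-0.531)^2 + (0.128)^2 = 0.281961 + 0.016384 = 0.298345.
  gamma(0) = 3 * (1 + 0.298345) = 3 * 1.298345 = 3.895035, which rounds to 3.8950.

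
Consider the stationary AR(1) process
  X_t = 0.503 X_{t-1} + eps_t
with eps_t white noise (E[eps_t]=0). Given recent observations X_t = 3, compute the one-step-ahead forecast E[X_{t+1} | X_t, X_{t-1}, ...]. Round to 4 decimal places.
E[X_{t+1} \mid \mathcal F_t] = 1.5090

For an AR(p) model X_t = c + sum_i phi_i X_{t-i} + eps_t, the
one-step-ahead conditional mean is
  E[X_{t+1} | X_t, ...] = c + sum_i phi_i X_{t+1-i}.
Substitute known values:
  E[X_{t+1} | ...] = (0.503) * (3)
                   = 1.5090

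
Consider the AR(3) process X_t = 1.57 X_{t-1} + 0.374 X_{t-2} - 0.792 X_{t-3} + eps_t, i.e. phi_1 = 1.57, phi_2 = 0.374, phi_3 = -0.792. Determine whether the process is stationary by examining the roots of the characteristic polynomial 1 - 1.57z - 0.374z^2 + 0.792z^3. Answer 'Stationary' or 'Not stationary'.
\text{Not stationary}

The AR(p) characteristic polynomial is P(z) = 1 - 1.57z - 0.374z^2 + 0.792z^3.
Stationarity requires all roots to lie outside the unit circle, i.e. |z| > 1 for every root.
Degree 3: look for a simple real root z0 first, then factor out (1 - z/z0) and solve the remaining quadratic.
Testing z0 = 1.25: P(1.25) = 1 + (-1.57)(1.25) + (-0.374)(1.25)^2 + (0.792)(1.25)^3
  = 1 + (-1.9625) + (-0.584375) + (1.546875) = 0.  So z_0 = 1.25 is a root, |z_0| = 1.25.
Divide out the factor (1 - 0.8 z) = (1 - z/z0) (since 1/z0 = 0.8):
  P(z) = (1 - 0.8 z)(1 + (-0.77) z + (-0.99) z^2)
  [check: z-coef -0.77 - (0.8) = -1.57; z^2-coef -0.99 - (0.8)(-0.77) = -0.374; z^3-coef -(0.8)(-0.99) = 0.792.]
Remaining roots from the quadratic factor 1 + (-0.77) z + (-0.99) z^2:
  Set 1 + (-0.77) z + (-0.99) z^2 = 0, i.e. a z^2 + b z + c = 0 with a = -0.99, b = -0.77, c = 1.
  Discriminant D = b^2 - 4ac = (-0.77)^2 - 4*(-0.99)*1 = 0.5929 - (-3.96) = 4.5529.
  D >= 0, so the roots are real: z = (-b +/- sqrt(D)) / (2a) = (0.77 +/- 2.133753) / (-1.98).
    z_1 = (0.77 + 2.133753) / (-1.98) = -1.4665,   |z_1| = 1.4665.
    z_2 = (0.77 - 2.133753) / (-1.98) = 0.6888,   |z_2| = 0.6888.
Moduli of all roots: 1.2500, 1.4665, 0.6888.
All moduli strictly greater than 1? No.
Verdict: Not stationary.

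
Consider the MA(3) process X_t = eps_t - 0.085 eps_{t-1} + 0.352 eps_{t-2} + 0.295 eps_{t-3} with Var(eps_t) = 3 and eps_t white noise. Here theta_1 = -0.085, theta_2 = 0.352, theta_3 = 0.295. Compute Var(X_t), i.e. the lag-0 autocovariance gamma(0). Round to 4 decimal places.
\gamma(0) = 3.6545

For an MA(q) process X_t = eps_t + sum_i theta_i eps_{t-i} with
Var(eps_t) = sigma^2, the variance is
  gamma(0) = sigma^2 * (1 + sum_i theta_i^2).
  sum_i theta_i^2 = (-0.085)^2 + (0.352)^2 + (0.295)^2 = 0.007225 + 0.123904 + 0.087025 = 0.218154.
  gamma(0) = 3 * (1 + 0.218154) = 3 * 1.218154 = 3.654462, which rounds to 3.6545.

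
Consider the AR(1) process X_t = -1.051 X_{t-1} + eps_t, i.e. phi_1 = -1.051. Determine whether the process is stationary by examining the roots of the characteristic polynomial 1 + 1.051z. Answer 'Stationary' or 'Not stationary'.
\text{Not stationary}

The AR(p) characteristic polynomial is P(z) = 1 + 1.051z.
Stationarity requires all roots to lie outside the unit circle, i.e. |z| > 1 for every root.
This is linear in z: 1 + (1.051) z = 0  =>  z = -1/(1.051) = -0.951475,  |z| = 0.951475.
Moduli of all roots: 0.9515.
All moduli strictly greater than 1? No.
Verdict: Not stationary.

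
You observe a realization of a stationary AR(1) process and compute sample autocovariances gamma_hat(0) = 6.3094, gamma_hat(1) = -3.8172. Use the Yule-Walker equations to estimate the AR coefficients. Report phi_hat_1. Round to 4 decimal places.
\hat\phi_{1} = -0.6050

The Yule-Walker equations for an AR(p) process read, in matrix form,
  Gamma_p phi = r_p,   with   (Gamma_p)_{ij} = gamma(|i - j|),
                       (r_p)_i = gamma(i),   i,j = 1..p.
Substitute the sample gammas (Toeplitz matrix and right-hand side of size 1):
  Gamma_p = [[6.3094]]
  r_p     = [-3.8172]
With p = 1 this is the single equation gamma(0) phi_1 = gamma(1):
  phi_hat_1 = gamma(1) / gamma(0) = -3.8172 / 6.3094 = -0.6050.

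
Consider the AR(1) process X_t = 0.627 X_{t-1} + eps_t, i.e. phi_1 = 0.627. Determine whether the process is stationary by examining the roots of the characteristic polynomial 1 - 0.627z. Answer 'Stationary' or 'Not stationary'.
\text{Stationary}

The AR(p) characteristic polynomial is P(z) = 1 - 0.627z.
Stationarity requires all roots to lie outside the unit circle, i.e. |z| > 1 for every root.
This is linear in z: 1 + (-0.627) z = 0  =>  z = -1/(-0.627) = 1.594896,  |z| = 1.594896.
Moduli of all roots: 1.5949.
All moduli strictly greater than 1? Yes.
Verdict: Stationary.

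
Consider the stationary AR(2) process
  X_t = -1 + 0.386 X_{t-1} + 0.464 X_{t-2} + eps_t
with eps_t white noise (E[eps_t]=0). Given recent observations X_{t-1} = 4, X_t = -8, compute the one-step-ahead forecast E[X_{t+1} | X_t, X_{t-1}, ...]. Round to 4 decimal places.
E[X_{t+1} \mid \mathcal F_t] = -2.2320

For an AR(p) model X_t = c + sum_i phi_i X_{t-i} + eps_t, the
one-step-ahead conditional mean is
  E[X_{t+1} | X_t, ...] = c + sum_i phi_i X_{t+1-i}.
Substitute known values:
  E[X_{t+1} | ...] = -1 + (0.386) * (-8) + (0.464) * (4)
                   = -2.2320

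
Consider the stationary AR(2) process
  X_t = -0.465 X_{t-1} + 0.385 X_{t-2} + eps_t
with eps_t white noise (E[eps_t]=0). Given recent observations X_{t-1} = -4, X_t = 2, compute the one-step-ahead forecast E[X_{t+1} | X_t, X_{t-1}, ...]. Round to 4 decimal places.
E[X_{t+1} \mid \mathcal F_t] = -2.4700

For an AR(p) model X_t = c + sum_i phi_i X_{t-i} + eps_t, the
one-step-ahead conditional mean is
  E[X_{t+1} | X_t, ...] = c + sum_i phi_i X_{t+1-i}.
Substitute known values:
  E[X_{t+1} | ...] = (-0.465) * (2) + (0.385) * (-4)
                   = -2.4700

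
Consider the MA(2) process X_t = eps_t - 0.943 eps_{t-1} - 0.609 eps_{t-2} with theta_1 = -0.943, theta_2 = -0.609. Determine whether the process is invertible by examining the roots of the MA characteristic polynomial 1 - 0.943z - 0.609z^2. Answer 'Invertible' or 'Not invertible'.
\text{Not invertible}

The MA(q) characteristic polynomial is P(z) = 1 - 0.943z - 0.609z^2.
Invertibility requires all roots to lie outside the unit circle, i.e. |z| > 1 for every root.
Set 1 + (-0.943) z + (-0.609) z^2 = 0, i.e. a z^2 + b z + c = 0 with a = -0.609, b = -0.943, c = 1.
Discriminant D = b^2 - 4ac = (-0.943)^2 - 4*(-0.609)*1 = 0.889249 - (-2.436) = 3.325249.
D >= 0, so the roots are real: z = (-b +/- sqrt(D)) / (2a) = (0.943 +/- 1.823527) / (-1.218).
  z_1 = (0.943 + 1.823527) / (-1.218) = -2.2714,   |z_1| = 2.2714.
  z_2 = (0.943 - 1.823527) / (-1.218) = 0.7229,   |z_2| = 0.7229.
Moduli of all roots: 2.2714, 0.7229.
All moduli strictly greater than 1? No.
Verdict: Not invertible.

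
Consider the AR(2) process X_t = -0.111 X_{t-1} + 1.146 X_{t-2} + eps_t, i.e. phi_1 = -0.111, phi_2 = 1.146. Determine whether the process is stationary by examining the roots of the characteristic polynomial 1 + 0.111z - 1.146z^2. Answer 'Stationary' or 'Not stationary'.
\text{Not stationary}

The AR(p) characteristic polynomial is P(z) = 1 + 0.111z - 1.146z^2.
Stationarity requires all roots to lie outside the unit circle, i.e. |z| > 1 for every root.
Set 1 + (0.111) z + (-1.146) z^2 = 0, i.e. a z^2 + b z + c = 0 with a = -1.146, b = 0.111, c = 1.
Discriminant D = b^2 - 4ac = (0.111)^2 - 4*(-1.146)*1 = 0.012321 - (-4.584) = 4.596321.
D >= 0, so the roots are real: z = (-b +/- sqrt(D)) / (2a) = (-0.111 +/- 2.143903) / (-2.292).
  z_1 = (-0.111 + 2.143903) / (-2.292) = -0.887,   |z_1| = 0.887.
  z_2 = (-0.111 - 2.143903) / (-2.292) = 0.9838,   |z_2| = 0.9838.
Moduli of all roots: 0.8870, 0.9838.
All moduli strictly greater than 1? No.
Verdict: Not stationary.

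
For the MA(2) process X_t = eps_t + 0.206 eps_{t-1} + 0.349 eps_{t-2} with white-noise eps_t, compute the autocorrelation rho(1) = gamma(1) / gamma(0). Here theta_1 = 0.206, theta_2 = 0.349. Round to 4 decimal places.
\rho(1) = 0.2387

For an MA(q) process with theta_0 = 1, the autocovariance is
  gamma(k) = sigma^2 * sum_{i=0..q-k} theta_i * theta_{i+k},
and rho(k) = gamma(k) / gamma(0). Sigma^2 cancels.
  numerator   = (1)*(0.206) + (0.206)*(0.349) = 0.277894.
  denominator = (1)^2 + (0.206)^2 + (0.349)^2 = 1.164237.
  rho(1) = 0.277894 / 1.164237 = 0.2387.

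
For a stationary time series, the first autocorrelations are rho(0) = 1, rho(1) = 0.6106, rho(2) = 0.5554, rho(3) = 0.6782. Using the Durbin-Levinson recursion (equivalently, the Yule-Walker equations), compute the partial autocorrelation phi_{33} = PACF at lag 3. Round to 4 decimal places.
\phi_{33} = 0.4530

The PACF at lag k is phi_{kk}, the last component of the solution
to the Yule-Walker system G_k phi = r_k where
  (G_k)_{ij} = rho(|i - j|), (r_k)_i = rho(i), i,j = 1..k.
Equivalently, Durbin-Levinson gives phi_{kk} iteratively:
  phi_{11} = rho(1)
  phi_{kk} = [rho(k) - sum_{j=1..k-1} phi_{k-1,j} rho(k-j)]
            / [1 - sum_{j=1..k-1} phi_{k-1,j} rho(j)],
  phi_{k,j} = phi_{k-1,j} - phi_{kk} phi_{k-1,k-j},  j = 1..k-1.
Step k = 1:
  phi_11 = rho(1) = 0.6106.
Step k = 2:
  phi_22 = [rho(2) - phi_11 rho(1)] / [1 - phi_11 rho(1)] = [0.5554 - (0.6106)(0.6106)] / [1 - (0.6106)(0.6106)]
         = 0.18256764 / 0.62716764 = 0.291099.
  Update: phi_21 = phi_11 - phi_22 phi_11 = 0.6106 - (0.291099)(0.6106) = 0.432855.
Step k = 3:
  phi_33 = [rho(3) - phi_21 rho(2) - phi_22 rho(1)] / [1 - phi_21 rho(1) - phi_22 rho(2)]
    numerator   = 0.6782 - (0.432855)(0.5554) - (0.291099)(0.6106) = 0.26004741
    denominator = 1 - (0.432855)(0.6106) - (0.291099)(0.5554) = 0.57402245
  phi_33 = 0.26004741 / 0.57402245 = 0.453.
Therefore phi_{33} = 0.4530.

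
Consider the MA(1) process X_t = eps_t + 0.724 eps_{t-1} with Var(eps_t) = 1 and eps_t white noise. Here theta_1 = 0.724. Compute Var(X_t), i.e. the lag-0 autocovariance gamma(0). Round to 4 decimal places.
\gamma(0) = 1.5242

For an MA(q) process X_t = eps_t + sum_i theta_i eps_{t-i} with
Var(eps_t) = sigma^2, the variance is
  gamma(0) = sigma^2 * (1 + sum_i theta_i^2).
  sum_i theta_i^2 = (0.724)^2 = 0.524176.
  gamma(0) = 1 * (1 + 0.524176) = 1 * 1.524176 = 1.524176, which rounds to 1.5242.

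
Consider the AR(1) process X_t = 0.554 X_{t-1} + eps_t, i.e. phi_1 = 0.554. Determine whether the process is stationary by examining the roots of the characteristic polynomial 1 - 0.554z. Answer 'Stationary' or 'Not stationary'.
\text{Stationary}

The AR(p) characteristic polynomial is P(z) = 1 - 0.554z.
Stationarity requires all roots to lie outside the unit circle, i.e. |z| > 1 for every root.
This is linear in z: 1 + (-0.554) z = 0  =>  z = -1/(-0.554) = 1.805054,  |z| = 1.805054.
Moduli of all roots: 1.8051.
All moduli strictly greater than 1? Yes.
Verdict: Stationary.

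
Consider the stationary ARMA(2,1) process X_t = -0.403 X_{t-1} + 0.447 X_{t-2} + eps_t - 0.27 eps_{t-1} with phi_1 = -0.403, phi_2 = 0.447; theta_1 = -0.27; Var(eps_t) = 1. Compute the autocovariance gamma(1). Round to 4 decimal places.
\gamma(1) = -3.3363

Multiply the model equation by X_{t-k} and take expectations. With theta_0 = psi_0 = 1 and psi_j the MA(infinity) weights, this gives
  gamma(k) - sum_i phi_i gamma(k-i) = c_k,
  c_k = sigma^2 * sum_{j=k..q} theta_j psi_{j-k}   (c_k = 0 for k > q),
using gamma(-m) = gamma(m).
psi-weights needed (psi_j = theta_j + sum_i phi_i psi_{j-i}):
  psi_1 = theta_1 + phi_1 = -0.27 + (-0.403) = -0.673
Right-hand sides:
  c_0 = sigma^2 (1 + theta_1 psi_1) = 1 * (1 + (-0.27)(-0.673)) = 1 * 1.18171 = 1.18171
  c_1 = sigma^2 theta_1 = 1 * (-0.27) = -0.27
  c_2 = 0
Equations for k = 0, 1, 2 (AR order 2, c_2 = 0):
  (E0) gamma(0) = phi_1 gamma(1) + phi_2 gamma(2) + c_0
  (E1) gamma(1) = phi_1 gamma(0) + phi_2 gamma(1) + c_1
  (E2) gamma(2) = phi_1 gamma(1) + phi_2 gamma(0)
From (E1): gamma(1) = A gamma(0) + B with
  A = phi_1 / (1 - phi_2) = -0.403 / 0.553 = -0.728752,   B = c_1 / (1 - phi_2) = -0.27 / 0.553 = -0.488246.
Insert (E2) into (E0): gamma(0) (1 - phi_2^2) = phi_1 (1 + phi_2) gamma(1) + c_0.
  phi_1 (1 + phi_2) = (-0.403)(1.447) = -0.583141,   1 - phi_2^2 = 0.800191.
Replace gamma(1) by A gamma(0) + B and collect gamma(0):
  gamma(0) [0.800191 - (-0.583141)(-0.728752)] = (-0.583141)(-0.488246) + 1.18171
  gamma(0) * 0.375226 = 1.466426
  gamma(0) = 1.466426 / 0.375226 = 3.908118.
  gamma(1) = A gamma(0) + B = (-0.728752)(3.908118) + (-0.488246) = -3.336296.
Therefore gamma(1) = -3.3363 (to 4 decimal places).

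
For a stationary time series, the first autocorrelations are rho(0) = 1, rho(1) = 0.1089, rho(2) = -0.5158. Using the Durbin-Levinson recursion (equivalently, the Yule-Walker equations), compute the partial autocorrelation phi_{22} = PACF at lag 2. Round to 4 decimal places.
\phi_{22} = -0.5340

The PACF at lag k is phi_{kk}, the last component of the solution
to the Yule-Walker system G_k phi = r_k where
  (G_k)_{ij} = rho(|i - j|), (r_k)_i = rho(i), i,j = 1..k.
Equivalently, Durbin-Levinson gives phi_{kk} iteratively:
  phi_{11} = rho(1)
  phi_{kk} = [rho(k) - sum_{j=1..k-1} phi_{k-1,j} rho(k-j)]
            / [1 - sum_{j=1..k-1} phi_{k-1,j} rho(j)],
  phi_{k,j} = phi_{k-1,j} - phi_{kk} phi_{k-1,k-j},  j = 1..k-1.
Step k = 1:
  phi_11 = rho(1) = 0.1089.
Step k = 2:
  phi_22 = [rho(2) - phi_11 rho(1)] / [1 - phi_11 rho(1)] = [-0.5158 - (0.1089)(0.1089)] / [1 - (0.1089)(0.1089)]
         = -0.52765921 / 0.98814079 = -0.534.
Therefore phi_{22} = -0.5340.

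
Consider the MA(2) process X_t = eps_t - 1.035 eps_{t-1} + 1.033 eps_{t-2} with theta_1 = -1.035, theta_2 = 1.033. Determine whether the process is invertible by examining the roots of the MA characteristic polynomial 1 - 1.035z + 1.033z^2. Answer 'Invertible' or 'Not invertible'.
\text{Not invertible}

The MA(q) characteristic polynomial is P(z) = 1 - 1.035z + 1.033z^2.
Invertibility requires all roots to lie outside the unit circle, i.e. |z| > 1 for every root.
Set 1 + (-1.035) z + (1.033) z^2 = 0, i.e. a z^2 + b z + c = 0 with a = 1.033, b = -1.035, c = 1.
Discriminant D = b^2 - 4ac = (-1.035)^2 - 4*(1.033)*1 = 1.071225 - (4.132) = -3.060775.
D < 0, so the roots are the complex-conjugate pair z = (-b +/- i sqrt(-D)) / (2a) = 0.501 +/- 0.8468i.
For a conjugate pair |z|^2 = z * conj(z) = (product of roots) = c/a = 1/(1.033) = 0.968054, so |z| = sqrt(0.968054) = 0.9839 for both roots.
Moduli of all roots: 0.9839, 0.9839.
All moduli strictly greater than 1? No.
Verdict: Not invertible.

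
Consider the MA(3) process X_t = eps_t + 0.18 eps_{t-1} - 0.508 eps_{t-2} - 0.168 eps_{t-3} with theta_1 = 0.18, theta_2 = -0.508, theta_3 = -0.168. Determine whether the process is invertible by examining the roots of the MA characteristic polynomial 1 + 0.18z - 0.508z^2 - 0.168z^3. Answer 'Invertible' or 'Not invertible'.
\text{Invertible}

The MA(q) characteristic polynomial is P(z) = 1 + 0.18z - 0.508z^2 - 0.168z^3.
Invertibility requires all roots to lie outside the unit circle, i.e. |z| > 1 for every root.
Degree 3: look for a simple real root z0 first, then factor out (1 - z/z0) and solve the remaining quadratic.
Testing z0 = -2.5: P(-2.5) = 1 + (0.18)(-2.5) + (-0.508)(-2.5)^2 + (-0.168)(-2.5)^3
  = 1 + (-0.45) + (-3.175) + (2.625) = 0.  So z_0 = -2.5 is a root, |z_0| = 2.5.
Divide out the factor (1 + 0.4 z) = (1 - z/z0) (since 1/z0 = -0.4):
  P(z) = (1 + 0.4 z)(1 + (-0.22) z + (-0.42) z^2)
  [check: z-coef -0.22 - (-0.4) = 0.18; z^2-coef -0.42 - (-0.4)(-0.22) = -0.508; z^3-coef -(-0.4)(-0.42) = -0.168.]
Remaining roots from the quadratic factor 1 + (-0.22) z + (-0.42) z^2:
  Set 1 + (-0.22) z + (-0.42) z^2 = 0, i.e. a z^2 + b z + c = 0 with a = -0.42, b = -0.22, c = 1.
  Discriminant D = b^2 - 4ac = (-0.22)^2 - 4*(-0.42)*1 = 0.0484 - (-1.68) = 1.7284.
  D >= 0, so the roots are real: z = (-b +/- sqrt(D)) / (2a) = (0.22 +/- 1.314686) / (-0.84).
    z_1 = (0.22 + 1.314686) / (-0.84) = -1.827,   |z_1| = 1.827.
    z_2 = (0.22 - 1.314686) / (-0.84) = 1.3032,   |z_2| = 1.3032.
Moduli of all roots: 2.5000, 1.8270, 1.3032.
All moduli strictly greater than 1? Yes.
Verdict: Invertible.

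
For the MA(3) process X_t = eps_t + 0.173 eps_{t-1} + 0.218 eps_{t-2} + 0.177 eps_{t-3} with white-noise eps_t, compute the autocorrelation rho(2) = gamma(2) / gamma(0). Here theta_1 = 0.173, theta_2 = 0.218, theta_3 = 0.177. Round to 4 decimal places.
\rho(2) = 0.2242

For an MA(q) process with theta_0 = 1, the autocovariance is
  gamma(k) = sigma^2 * sum_{i=0..q-k} theta_i * theta_{i+k},
and rho(k) = gamma(k) / gamma(0). Sigma^2 cancels.
  numerator   = (1)*(0.218) + (0.173)*(0.177) = 0.248621.
  denominator = (1)^2 + (0.173)^2 + (0.218)^2 + (0.177)^2 = 1.108782.
  rho(2) = 0.248621 / 1.108782 = 0.2242.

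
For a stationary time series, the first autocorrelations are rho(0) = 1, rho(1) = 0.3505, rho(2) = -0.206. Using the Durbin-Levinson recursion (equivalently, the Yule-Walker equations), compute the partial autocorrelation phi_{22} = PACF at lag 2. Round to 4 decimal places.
\phi_{22} = -0.3749

The PACF at lag k is phi_{kk}, the last component of the solution
to the Yule-Walker system G_k phi = r_k where
  (G_k)_{ij} = rho(|i - j|), (r_k)_i = rho(i), i,j = 1..k.
Equivalently, Durbin-Levinson gives phi_{kk} iteratively:
  phi_{11} = rho(1)
  phi_{kk} = [rho(k) - sum_{j=1..k-1} phi_{k-1,j} rho(k-j)]
            / [1 - sum_{j=1..k-1} phi_{k-1,j} rho(j)],
  phi_{k,j} = phi_{k-1,j} - phi_{kk} phi_{k-1,k-j},  j = 1..k-1.
Step k = 1:
  phi_11 = rho(1) = 0.3505.
Step k = 2:
  phi_22 = [rho(2) - phi_11 rho(1)] / [1 - phi_11 rho(1)] = [-0.206 - (0.3505)(0.3505)] / [1 - (0.3505)(0.3505)]
         = -0.32885025 / 0.87714975 = -0.3749.
Therefore phi_{22} = -0.3749.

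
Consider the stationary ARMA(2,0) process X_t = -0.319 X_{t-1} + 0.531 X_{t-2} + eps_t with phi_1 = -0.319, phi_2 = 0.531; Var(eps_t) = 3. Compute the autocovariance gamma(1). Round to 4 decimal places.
\gamma(1) = -5.2883

Multiply the model equation by X_{t-k} and take expectations. With theta_0 = psi_0 = 1 and psi_j the MA(infinity) weights, this gives
  gamma(k) - sum_i phi_i gamma(k-i) = c_k,
  c_k = sigma^2 * sum_{j=k..q} theta_j psi_{j-k}   (c_k = 0 for k > q),
using gamma(-m) = gamma(m).
Pure AR (q = 0): c_0 = sigma^2 = 3, c_k = 0 for k >= 1.
Equations for k = 0, 1, 2 (AR order 2, c_2 = 0):
  (E0) gamma(0) = phi_1 gamma(1) + phi_2 gamma(2) + c_0
  (E1) gamma(1) = phi_1 gamma(0) + phi_2 gamma(1) + c_1
  (E2) gamma(2) = phi_1 gamma(1) + phi_2 gamma(0)
From (E1): gamma(1) = A gamma(0) + B with
  A = phi_1 / (1 - phi_2) = -0.319 / 0.469 = -0.680171,   B = c_1 / (1 - phi_2) = 0 / 0.469 = 0.
Insert (E2) into (E0): gamma(0) (1 - phi_2^2) = phi_1 (1 + phi_2) gamma(1) + c_0.
  phi_1 (1 + phi_2) = (-0.319)(1.531) = -0.488389,   1 - phi_2^2 = 0.718039.
Replace gamma(1) by A gamma(0) + B and collect gamma(0):
  gamma(0) [0.718039 - (-0.488389)(-0.680171)] = c_0 = 3
  gamma(0) * 0.385851 = 3
  gamma(0) = 3 / 0.385851 = 7.775018.
  gamma(1) = A gamma(0) = (-0.680171)(7.775018) = -5.288339.
Therefore gamma(1) = -5.2883 (to 4 decimal places).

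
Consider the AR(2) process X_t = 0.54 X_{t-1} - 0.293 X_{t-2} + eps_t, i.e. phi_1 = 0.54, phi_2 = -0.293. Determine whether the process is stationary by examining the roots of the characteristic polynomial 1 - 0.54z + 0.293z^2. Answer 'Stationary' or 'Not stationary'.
\text{Stationary}

The AR(p) characteristic polynomial is P(z) = 1 - 0.54z + 0.293z^2.
Stationarity requires all roots to lie outside the unit circle, i.e. |z| > 1 for every root.
Set 1 + (-0.54) z + (0.293) z^2 = 0, i.e. a z^2 + b z + c = 0 with a = 0.293, b = -0.54, c = 1.
Discriminant D = b^2 - 4ac = (-0.54)^2 - 4*(0.293)*1 = 0.2916 - (1.172) = -0.8804.
D < 0, so the roots are the complex-conjugate pair z = (-b +/- i sqrt(-D)) / (2a) = 0.9215 +/- 1.6012i.
For a conjugate pair |z|^2 = z * conj(z) = (product of roots) = c/a = 1/(0.293) = 3.412969, so |z| = sqrt(3.412969) = 1.8474 for both roots.
Moduli of all roots: 1.8474, 1.8474.
All moduli strictly greater than 1? Yes.
Verdict: Stationary.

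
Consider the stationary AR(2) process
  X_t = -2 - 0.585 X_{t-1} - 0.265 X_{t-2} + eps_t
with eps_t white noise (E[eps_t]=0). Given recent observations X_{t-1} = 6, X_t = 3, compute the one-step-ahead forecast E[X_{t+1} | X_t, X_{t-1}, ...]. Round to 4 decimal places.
E[X_{t+1} \mid \mathcal F_t] = -5.3450

For an AR(p) model X_t = c + sum_i phi_i X_{t-i} + eps_t, the
one-step-ahead conditional mean is
  E[X_{t+1} | X_t, ...] = c + sum_i phi_i X_{t+1-i}.
Substitute known values:
  E[X_{t+1} | ...] = -2 + (-0.585) * (3) + (-0.265) * (6)
                   = -5.3450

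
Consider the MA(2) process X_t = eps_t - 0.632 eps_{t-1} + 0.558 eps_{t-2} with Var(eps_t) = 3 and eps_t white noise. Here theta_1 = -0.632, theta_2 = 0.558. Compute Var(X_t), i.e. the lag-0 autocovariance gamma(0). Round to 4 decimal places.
\gamma(0) = 5.1324

For an MA(q) process X_t = eps_t + sum_i theta_i eps_{t-i} with
Var(eps_t) = sigma^2, the variance is
  gamma(0) = sigma^2 * (1 + sum_i theta_i^2).
  sum_i theta_i^2 = (-0.632)^2 + (0.558)^2 = 0.399424 + 0.311364 = 0.710788.
  gamma(0) = 3 * (1 + 0.710788) = 3 * 1.710788 = 5.132364, which rounds to 5.1324.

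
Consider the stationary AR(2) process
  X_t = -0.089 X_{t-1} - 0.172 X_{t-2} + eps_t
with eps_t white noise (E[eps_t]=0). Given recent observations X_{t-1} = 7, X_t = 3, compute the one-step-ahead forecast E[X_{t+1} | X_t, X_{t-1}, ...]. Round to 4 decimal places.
E[X_{t+1} \mid \mathcal F_t] = -1.4710

For an AR(p) model X_t = c + sum_i phi_i X_{t-i} + eps_t, the
one-step-ahead conditional mean is
  E[X_{t+1} | X_t, ...] = c + sum_i phi_i X_{t+1-i}.
Substitute known values:
  E[X_{t+1} | ...] = (-0.089) * (3) + (-0.172) * (7)
                   = -1.4710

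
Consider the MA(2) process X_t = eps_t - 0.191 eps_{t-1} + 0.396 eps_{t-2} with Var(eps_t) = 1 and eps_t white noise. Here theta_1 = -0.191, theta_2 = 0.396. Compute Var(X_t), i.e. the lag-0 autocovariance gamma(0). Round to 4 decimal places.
\gamma(0) = 1.1933

For an MA(q) process X_t = eps_t + sum_i theta_i eps_{t-i} with
Var(eps_t) = sigma^2, the variance is
  gamma(0) = sigma^2 * (1 + sum_i theta_i^2).
  sum_i theta_i^2 = (-0.191)^2 + (0.396)^2 = 0.036481 + 0.156816 = 0.193297.
  gamma(0) = 1 * (1 + 0.193297) = 1 * 1.193297 = 1.193297, which rounds to 1.1933.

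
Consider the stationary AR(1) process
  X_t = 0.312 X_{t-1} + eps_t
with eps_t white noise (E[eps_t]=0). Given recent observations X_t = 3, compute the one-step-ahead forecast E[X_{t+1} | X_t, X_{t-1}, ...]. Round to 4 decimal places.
E[X_{t+1} \mid \mathcal F_t] = 0.9360

For an AR(p) model X_t = c + sum_i phi_i X_{t-i} + eps_t, the
one-step-ahead conditional mean is
  E[X_{t+1} | X_t, ...] = c + sum_i phi_i X_{t+1-i}.
Substitute known values:
  E[X_{t+1} | ...] = (0.312) * (3)
                   = 0.9360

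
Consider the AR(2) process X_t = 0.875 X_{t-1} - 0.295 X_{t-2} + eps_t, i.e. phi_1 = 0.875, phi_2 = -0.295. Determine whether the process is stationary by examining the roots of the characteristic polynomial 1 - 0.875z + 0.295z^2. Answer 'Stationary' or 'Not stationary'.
\text{Stationary}

The AR(p) characteristic polynomial is P(z) = 1 - 0.875z + 0.295z^2.
Stationarity requires all roots to lie outside the unit circle, i.e. |z| > 1 for every root.
Set 1 + (-0.875) z + (0.295) z^2 = 0, i.e. a z^2 + b z + c = 0 with a = 0.295, b = -0.875, c = 1.
Discriminant D = b^2 - 4ac = (-0.875)^2 - 4*(0.295)*1 = 0.765625 - (1.18) = -0.414375.
D < 0, so the roots are the complex-conjugate pair z = (-b +/- i sqrt(-D)) / (2a) = 1.4831 +/- 1.0911i.
For a conjugate pair |z|^2 = z * conj(z) = (product of roots) = c/a = 1/(0.295) = 3.389831, so |z| = sqrt(3.389831) = 1.8411 for both roots.
Moduli of all roots: 1.8411, 1.8411.
All moduli strictly greater than 1? Yes.
Verdict: Stationary.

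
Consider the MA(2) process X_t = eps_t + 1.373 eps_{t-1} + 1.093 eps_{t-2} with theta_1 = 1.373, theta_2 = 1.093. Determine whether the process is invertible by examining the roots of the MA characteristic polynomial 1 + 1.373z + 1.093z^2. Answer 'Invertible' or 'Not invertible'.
\text{Not invertible}

The MA(q) characteristic polynomial is P(z) = 1 + 1.373z + 1.093z^2.
Invertibility requires all roots to lie outside the unit circle, i.e. |z| > 1 for every root.
Set 1 + (1.373) z + (1.093) z^2 = 0, i.e. a z^2 + b z + c = 0 with a = 1.093, b = 1.373, c = 1.
Discriminant D = b^2 - 4ac = (1.373)^2 - 4*(1.093)*1 = 1.885129 - (4.372) = -2.486871.
D < 0, so the roots are the complex-conjugate pair z = (-b +/- i sqrt(-D)) / (2a) = -0.6281 +/- 0.7214i.
For a conjugate pair |z|^2 = z * conj(z) = (product of roots) = c/a = 1/(1.093) = 0.914913, so |z| = sqrt(0.914913) = 0.9565 for both roots.
Moduli of all roots: 0.9565, 0.9565.
All moduli strictly greater than 1? No.
Verdict: Not invertible.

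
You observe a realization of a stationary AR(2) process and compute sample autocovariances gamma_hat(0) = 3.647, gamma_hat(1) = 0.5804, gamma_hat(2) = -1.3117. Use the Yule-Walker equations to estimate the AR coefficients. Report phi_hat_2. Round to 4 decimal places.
\hat\phi_{2} = -0.3950

The Yule-Walker equations for an AR(p) process read, in matrix form,
  Gamma_p phi = r_p,   with   (Gamma_p)_{ij} = gamma(|i - j|),
                       (r_p)_i = gamma(i),   i,j = 1..p.
Substitute the sample gammas (Toeplitz matrix and right-hand side of size 2):
  Gamma_p = [[3.647, 0.5804], [0.5804, 3.647]]
  r_p     = [0.5804, -1.3117]
Written out:
  3.647 phi_1 + 0.5804 phi_2 = 0.5804
  0.5804 phi_1 + 3.647 phi_2 = -1.3117
Solve by Cramer's rule:
  det = gamma(0)^2 - gamma(1)^2 = (3.647)^2 - (0.5804)^2 = 13.300609 - 0.33686416 = 12.96374484
  phi_hat_1 = [gamma(1) gamma(0) - gamma(1) gamma(2)] / det = [(0.5804)(3.647) - (0.5804)(-1.3117)] / 12.96374484 = 2.87802948 / 12.96374484 = 0.222
  phi_hat_2 = [gamma(0) gamma(2) - gamma(1)^2] / det = [(3.647)(-1.3117) - (0.5804)^2] / 12.96374484 = -5.12063406 / 12.96374484 = -0.395
So phi_hat = [0.2220, -0.3950].
Therefore phi_hat_2 = -0.3950.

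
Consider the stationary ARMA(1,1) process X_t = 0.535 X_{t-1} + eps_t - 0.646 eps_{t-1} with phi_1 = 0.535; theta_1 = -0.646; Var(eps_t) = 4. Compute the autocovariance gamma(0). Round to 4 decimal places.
\gamma(0) = 4.0690

Multiply the model equation by X_{t-k} and take expectations. With theta_0 = psi_0 = 1 and psi_j the MA(infinity) weights, this gives
  gamma(k) - sum_i phi_i gamma(k-i) = c_k,
  c_k = sigma^2 * sum_{j=k..q} theta_j psi_{j-k}   (c_k = 0 for k > q),
using gamma(-m) = gamma(m).
psi-weights needed (psi_j = theta_j + sum_i phi_i psi_{j-i}):
  psi_1 = theta_1 + phi_1 = -0.646 + (0.535) = -0.111
Right-hand sides:
  c_0 = sigma^2 (1 + theta_1 psi_1) = 4 * (1 + (-0.646)(-0.111)) = 4 * 1.071706 = 4.286824
  c_1 = sigma^2 theta_1 = 4 * (-0.646) = -2.584
  c_2 = 0
Equations for k = 0 and k = 1 (AR order 1):
  gamma(0) = phi_1 gamma(1) + c_0
  gamma(1) = phi_1 gamma(0) + c_1
Substituting the second into the first: gamma(0) (1 - phi_1^2) = c_0 + phi_1 c_1, so
  gamma(0) = (c_0 + phi_1 c_1) / (1 - phi_1^2) = (4.286824 + (0.535)(-2.584)) / (1 - (0.535)^2) = 2.904384 / 0.713775 = 4.069047.
Therefore gamma(0) = 4.0690 (to 4 decimal places).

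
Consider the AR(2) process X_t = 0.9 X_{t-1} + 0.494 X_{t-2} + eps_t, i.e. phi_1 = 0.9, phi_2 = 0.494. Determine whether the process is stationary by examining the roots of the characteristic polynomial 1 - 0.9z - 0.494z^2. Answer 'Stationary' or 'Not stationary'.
\text{Not stationary}

The AR(p) characteristic polynomial is P(z) = 1 - 0.9z - 0.494z^2.
Stationarity requires all roots to lie outside the unit circle, i.e. |z| > 1 for every root.
Set 1 + (-0.9) z + (-0.494) z^2 = 0, i.e. a z^2 + b z + c = 0 with a = -0.494, b = -0.9, c = 1.
Discriminant D = b^2 - 4ac = (-0.9)^2 - 4*(-0.494)*1 = 0.81 - (-1.976) = 2.786.
D >= 0, so the roots are real: z = (-b +/- sqrt(D)) / (2a) = (0.9 +/- 1.669132) / (-0.988).
  z_1 = (0.9 + 1.669132) / (-0.988) = -2.6003,   |z_1| = 2.6003.
  z_2 = (0.9 - 1.669132) / (-0.988) = 0.7785,   |z_2| = 0.7785.
Moduli of all roots: 2.6003, 0.7785.
All moduli strictly greater than 1? No.
Verdict: Not stationary.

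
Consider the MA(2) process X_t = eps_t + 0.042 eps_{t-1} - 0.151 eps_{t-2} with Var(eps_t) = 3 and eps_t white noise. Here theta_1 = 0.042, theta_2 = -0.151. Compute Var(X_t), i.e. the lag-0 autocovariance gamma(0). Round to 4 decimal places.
\gamma(0) = 3.0737

For an MA(q) process X_t = eps_t + sum_i theta_i eps_{t-i} with
Var(eps_t) = sigma^2, the variance is
  gamma(0) = sigma^2 * (1 + sum_i theta_i^2).
  sum_i theta_i^2 = (0.042)^2 + (-0.151)^2 = 0.001764 + 0.022801 = 0.024565.
  gamma(0) = 3 * (1 + 0.024565) = 3 * 1.024565 = 3.073695, which rounds to 3.0737.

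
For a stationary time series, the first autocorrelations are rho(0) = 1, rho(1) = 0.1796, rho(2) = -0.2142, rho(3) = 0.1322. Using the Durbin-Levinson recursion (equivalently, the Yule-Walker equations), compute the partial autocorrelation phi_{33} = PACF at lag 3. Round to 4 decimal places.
\phi_{33} = 0.2500

The PACF at lag k is phi_{kk}, the last component of the solution
to the Yule-Walker system G_k phi = r_k where
  (G_k)_{ij} = rho(|i - j|), (r_k)_i = rho(i), i,j = 1..k.
Equivalently, Durbin-Levinson gives phi_{kk} iteratively:
  phi_{11} = rho(1)
  phi_{kk} = [rho(k) - sum_{j=1..k-1} phi_{k-1,j} rho(k-j)]
            / [1 - sum_{j=1..k-1} phi_{k-1,j} rho(j)],
  phi_{k,j} = phi_{k-1,j} - phi_{kk} phi_{k-1,k-j},  j = 1..k-1.
Step k = 1:
  phi_11 = rho(1) = 0.1796.
Step k = 2:
  phi_22 = [rho(2) - phi_11 rho(1)] / [1 - phi_11 rho(1)] = [-0.2142 - (0.1796)(0.1796)] / [1 - (0.1796)(0.1796)]
         = -0.24645616 / 0.96774384 = -0.254671.
  Update: phi_21 = phi_11 - phi_22 phi_11 = 0.1796 - (-0.254671)(0.1796) = 0.225339.
Step k = 3:
  phi_33 = [rho(3) - phi_21 rho(2) - phi_22 rho(1)] / [1 - phi_21 rho(1) - phi_22 rho(2)]
    numerator   = 0.1322 - (0.225339)(-0.2142) - (-0.254671)(0.1796) = 0.22620648
    denominator = 1 - (0.225339)(0.1796) - (-0.254671)(-0.2142) = 0.90497864
  phi_33 = 0.22620648 / 0.90497864 = 0.25.
Therefore phi_{33} = 0.2500.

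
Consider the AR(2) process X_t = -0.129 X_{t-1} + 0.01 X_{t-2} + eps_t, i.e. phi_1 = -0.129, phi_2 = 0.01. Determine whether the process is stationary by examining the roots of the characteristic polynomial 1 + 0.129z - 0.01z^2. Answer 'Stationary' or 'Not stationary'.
\text{Stationary}

The AR(p) characteristic polynomial is P(z) = 1 + 0.129z - 0.01z^2.
Stationarity requires all roots to lie outside the unit circle, i.e. |z| > 1 for every root.
Set 1 + (0.129) z + (-0.01) z^2 = 0, i.e. a z^2 + b z + c = 0 with a = -0.01, b = 0.129, c = 1.
Discriminant D = b^2 - 4ac = (0.129)^2 - 4*(-0.01)*1 = 0.016641 - (-0.04) = 0.056641.
D >= 0, so the roots are real: z = (-b +/- sqrt(D)) / (2a) = (-0.129 +/- 0.237994) / (-0.02).
  z_1 = (-0.129 + 0.237994) / (-0.02) = -5.4497,   |z_1| = 5.4497.
  z_2 = (-0.129 - 0.237994) / (-0.02) = 18.3497,   |z_2| = 18.3497.
Moduli of all roots: 5.4497, 18.3497.
All moduli strictly greater than 1? Yes.
Verdict: Stationary.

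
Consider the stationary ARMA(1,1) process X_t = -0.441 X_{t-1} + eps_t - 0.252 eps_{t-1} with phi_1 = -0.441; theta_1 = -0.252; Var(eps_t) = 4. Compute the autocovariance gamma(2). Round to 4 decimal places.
\gamma(2) = 1.6862

Multiply the model equation by X_{t-k} and take expectations. With theta_0 = psi_0 = 1 and psi_j the MA(infinity) weights, this gives
  gamma(k) - sum_i phi_i gamma(k-i) = c_k,
  c_k = sigma^2 * sum_{j=k..q} theta_j psi_{j-k}   (c_k = 0 for k > q),
using gamma(-m) = gamma(m).
psi-weights needed (psi_j = theta_j + sum_i phi_i psi_{j-i}):
  psi_1 = theta_1 + phi_1 = -0.252 + (-0.441) = -0.693
Right-hand sides:
  c_0 = sigma^2 (1 + theta_1 psi_1) = 4 * (1 + (-0.252)(-0.693)) = 4 * 1.174636 = 4.698544
  c_1 = sigma^2 theta_1 = 4 * (-0.252) = -1.008
  c_2 = 0
Equations for k = 0 and k = 1 (AR order 1):
  gamma(0) = phi_1 gamma(1) + c_0
  gamma(1) = phi_1 gamma(0) + c_1
Substituting the second into the first: gamma(0) (1 - phi_1^2) = c_0 + phi_1 c_1, so
  gamma(0) = (c_0 + phi_1 c_1) / (1 - phi_1^2) = (4.698544 + (-0.441)(-1.008)) / (1 - (-0.441)^2) = 5.143072 / 0.805519 = 6.384793.
  gamma(1) = phi_1 gamma(0) + c_1 = (-0.441)(6.384793) + (-1.008) = -3.823694.
For k = 2 (> q): gamma(2) = phi_1 gamma(1) = (-0.441)(-3.823694) = 1.686249.
Therefore gamma(2) = 1.6862 (to 4 decimal places).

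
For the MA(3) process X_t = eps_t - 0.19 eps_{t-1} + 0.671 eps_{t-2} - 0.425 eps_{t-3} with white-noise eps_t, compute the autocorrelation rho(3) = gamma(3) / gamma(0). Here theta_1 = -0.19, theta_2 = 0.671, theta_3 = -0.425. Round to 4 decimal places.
\rho(3) = -0.2550

For an MA(q) process with theta_0 = 1, the autocovariance is
  gamma(k) = sigma^2 * sum_{i=0..q-k} theta_i * theta_{i+k},
and rho(k) = gamma(k) / gamma(0). Sigma^2 cancels.
  numerator   = (1)*(-0.425) = -0.425.
  denominator = (1)^2 + (-0.19)^2 + (0.671)^2 + (-0.425)^2 = 1.666966.
  rho(3) = -0.425 / 1.666966 = -0.2550.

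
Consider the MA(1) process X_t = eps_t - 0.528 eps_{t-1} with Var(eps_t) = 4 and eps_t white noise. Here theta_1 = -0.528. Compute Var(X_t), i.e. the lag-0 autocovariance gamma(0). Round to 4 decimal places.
\gamma(0) = 5.1151

For an MA(q) process X_t = eps_t + sum_i theta_i eps_{t-i} with
Var(eps_t) = sigma^2, the variance is
  gamma(0) = sigma^2 * (1 + sum_i theta_i^2).
  sum_i theta_i^2 = (-0.528)^2 = 0.278784.
  gamma(0) = 4 * (1 + 0.278784) = 4 * 1.278784 = 5.115136, which rounds to 5.1151.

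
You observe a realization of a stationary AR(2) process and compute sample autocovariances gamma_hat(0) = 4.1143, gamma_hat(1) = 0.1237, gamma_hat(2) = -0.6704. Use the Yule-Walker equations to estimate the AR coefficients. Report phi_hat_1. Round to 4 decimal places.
\hat\phi_{1} = 0.0350

The Yule-Walker equations for an AR(p) process read, in matrix form,
  Gamma_p phi = r_p,   with   (Gamma_p)_{ij} = gamma(|i - j|),
                       (r_p)_i = gamma(i),   i,j = 1..p.
Substitute the sample gammas (Toeplitz matrix and right-hand side of size 2):
  Gamma_p = [[4.1143, 0.1237], [0.1237, 4.1143]]
  r_p     = [0.1237, -0.6704]
Written out:
  4.1143 phi_1 + 0.1237 phi_2 = 0.1237
  0.1237 phi_1 + 4.1143 phi_2 = -0.6704
Solve by Cramer's rule:
  det = gamma(0)^2 - gamma(1)^2 = (4.1143)^2 - (0.1237)^2 = 16.92746449 - 0.01530169 = 16.9121628
  phi_hat_1 = [gamma(1) gamma(0) - gamma(1) gamma(2)] / det = [(0.1237)(4.1143) - (0.1237)(-0.6704)] / 16.9121628 = 0.59186739 / 16.9121628 = 0.035
  phi_hat_2 = [gamma(0) gamma(2) - gamma(1)^2] / det = [(4.1143)(-0.6704) - (0.1237)^2] / 16.9121628 = -2.77352841 / 16.9121628 = -0.164
So phi_hat = [0.0350, -0.1640].
Therefore phi_hat_1 = 0.0350.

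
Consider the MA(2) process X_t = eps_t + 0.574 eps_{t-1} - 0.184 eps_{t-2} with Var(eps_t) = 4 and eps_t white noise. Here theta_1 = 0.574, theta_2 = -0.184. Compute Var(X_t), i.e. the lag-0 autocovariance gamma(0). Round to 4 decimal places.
\gamma(0) = 5.4533

For an MA(q) process X_t = eps_t + sum_i theta_i eps_{t-i} with
Var(eps_t) = sigma^2, the variance is
  gamma(0) = sigma^2 * (1 + sum_i theta_i^2).
  sum_i theta_i^2 = (0.574)^2 + (-0.184)^2 = 0.329476 + 0.033856 = 0.363332.
  gamma(0) = 4 * (1 + 0.363332) = 4 * 1.363332 = 5.453328, which rounds to 5.4533.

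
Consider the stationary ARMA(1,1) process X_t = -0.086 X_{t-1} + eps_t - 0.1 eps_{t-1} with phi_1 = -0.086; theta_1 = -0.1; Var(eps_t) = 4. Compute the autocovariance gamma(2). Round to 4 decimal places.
\gamma(2) = 0.0650

Multiply the model equation by X_{t-k} and take expectations. With theta_0 = psi_0 = 1 and psi_j the MA(infinity) weights, this gives
  gamma(k) - sum_i phi_i gamma(k-i) = c_k,
  c_k = sigma^2 * sum_{j=k..q} theta_j psi_{j-k}   (c_k = 0 for k > q),
using gamma(-m) = gamma(m).
psi-weights needed (psi_j = theta_j + sum_i phi_i psi_{j-i}):
  psi_1 = theta_1 + phi_1 = -0.1 + (-0.086) = -0.186
Right-hand sides:
  c_0 = sigma^2 (1 + theta_1 psi_1) = 4 * (1 + (-0.1)(-0.186)) = 4 * 1.0186 = 4.0744
  c_1 = sigma^2 theta_1 = 4 * (-0.1) = -0.4
  c_2 = 0
Equations for k = 0 and k = 1 (AR order 1):
  gamma(0) = phi_1 gamma(1) + c_0
  gamma(1) = phi_1 gamma(0) + c_1
Substituting the second into the first: gamma(0) (1 - phi_1^2) = c_0 + phi_1 c_1, so
  gamma(0) = (c_0 + phi_1 c_1) / (1 - phi_1^2) = (4.0744 + (-0.086)(-0.4)) / (1 - (-0.086)^2) = 4.1088 / 0.992604 = 4.139415.
  gamma(1) = phi_1 gamma(0) + c_1 = (-0.086)(4.139415) + (-0.4) = -0.75599.
For k = 2 (> q): gamma(2) = phi_1 gamma(1) = (-0.086)(-0.75599) = 0.065015.
Therefore gamma(2) = 0.0650 (to 4 decimal places).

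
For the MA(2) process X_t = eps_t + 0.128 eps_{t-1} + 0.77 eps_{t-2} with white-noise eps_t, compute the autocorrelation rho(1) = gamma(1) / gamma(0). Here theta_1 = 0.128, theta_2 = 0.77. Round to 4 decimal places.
\rho(1) = 0.1408

For an MA(q) process with theta_0 = 1, the autocovariance is
  gamma(k) = sigma^2 * sum_{i=0..q-k} theta_i * theta_{i+k},
and rho(k) = gamma(k) / gamma(0). Sigma^2 cancels.
  numerator   = (1)*(0.128) + (0.128)*(0.77) = 0.22656.
  denominator = (1)^2 + (0.128)^2 + (0.77)^2 = 1.609284.
  rho(1) = 0.22656 / 1.609284 = 0.1408.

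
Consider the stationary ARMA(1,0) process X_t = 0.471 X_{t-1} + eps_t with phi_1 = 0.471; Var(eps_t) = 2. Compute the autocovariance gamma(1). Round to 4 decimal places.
\gamma(1) = 1.2105

Multiply the model equation by X_{t-k} and take expectations. With theta_0 = psi_0 = 1 and psi_j the MA(infinity) weights, this gives
  gamma(k) - sum_i phi_i gamma(k-i) = c_k,
  c_k = sigma^2 * sum_{j=k..q} theta_j psi_{j-k}   (c_k = 0 for k > q),
using gamma(-m) = gamma(m).
Pure AR (q = 0): c_0 = sigma^2 = 2, c_k = 0 for k >= 1.
Equations for k = 0 and k = 1 (AR order 1):
  gamma(0) = phi_1 gamma(1) + c_0
  gamma(1) = phi_1 gamma(0) + c_1
Substituting the second into the first: gamma(0) (1 - phi_1^2) = c_0 + phi_1 c_1, so
  gamma(0) = c_0 / (1 - phi_1^2) = 2 / (1 - (0.471)^2) = 2 / 0.778159 = 2.570169.
  gamma(1) = phi_1 gamma(0) = (0.471)(2.570169) = 1.21055.
Therefore gamma(1) = 1.2105 (to 4 decimal places).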